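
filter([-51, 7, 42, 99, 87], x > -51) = keep x where x > -51: -51✗, 7✓, 42✓, 99✓, 87✓
= [7, 42, 99, 87]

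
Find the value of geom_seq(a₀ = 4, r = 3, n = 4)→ [4, 12, 36, 108]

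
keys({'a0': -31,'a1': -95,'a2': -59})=['a0', 'a1', 'a2']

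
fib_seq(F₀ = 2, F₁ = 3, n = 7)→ F_2 = F_1 + F_0 = 5
F_3 = F_2 + F_1 = 8
F_4 = F_3 + F_2 = 13
...
= [2, 3, 5, 8, 13, 21, 34]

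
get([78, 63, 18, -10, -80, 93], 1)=63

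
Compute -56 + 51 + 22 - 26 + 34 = 25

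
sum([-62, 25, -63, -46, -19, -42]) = (-62) + 25 + (-63) + (-46) + (-19) + (-42)
= -207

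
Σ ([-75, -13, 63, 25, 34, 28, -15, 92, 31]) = (-75) + (-13) + 63 + 25 + 34 + 28 + (-15) + 92 + 31
= 170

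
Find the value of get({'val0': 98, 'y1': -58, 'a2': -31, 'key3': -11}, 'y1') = -58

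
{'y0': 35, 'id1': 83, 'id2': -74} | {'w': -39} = {'y0': 35, 'id1': 83, 'id2': -74, 'w': -39}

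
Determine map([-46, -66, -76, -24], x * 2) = [-92, -132, -152, -48]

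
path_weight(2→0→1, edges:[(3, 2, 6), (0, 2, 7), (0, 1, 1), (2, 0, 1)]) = w(2→0)=1 + w(0→1)=1
= 2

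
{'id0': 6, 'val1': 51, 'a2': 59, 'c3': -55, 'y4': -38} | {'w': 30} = {'id0': 6, 'val1': 51, 'a2': 59, 'c3': -55, 'y4': -38, 'w': 30}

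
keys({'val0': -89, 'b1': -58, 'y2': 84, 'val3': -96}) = ['val0', 'b1', 'y2', 'val3']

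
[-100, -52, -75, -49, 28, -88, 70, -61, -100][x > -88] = [-52, -75, -49, 28, 70, -61]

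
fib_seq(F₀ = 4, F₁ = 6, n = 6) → F_2 = F_1 + F_0 = 10
F_3 = F_2 + F_1 = 16
F_4 = F_3 + F_2 = 26
...
= [4, 6, 10, 16, 26, 42]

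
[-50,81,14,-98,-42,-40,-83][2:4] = [14, -98]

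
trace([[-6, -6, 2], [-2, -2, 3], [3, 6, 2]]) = -6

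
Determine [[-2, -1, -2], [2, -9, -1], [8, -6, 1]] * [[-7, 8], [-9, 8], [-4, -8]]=C[0][0] = (-2)*(-7) + (-1)*(-9) + (-2)*(-4) = 31
C[0][1] = (-2)*(8) + (-1)*(8) + (-2)*(-8) = -8
C[1][0] = (2)*(-7) + (-9)*(-9) + (-1)*(-4) = 71
C[1][1] = (2)*(8) + (-9)*(8) + (-1)*(-8) = -48
C[2][0] = (8)*(-7) + (-6)*(-9) + (1)*(-4) = -6
C[2][1] = (8)*(8) + (-6)*(8) + (1)*(-8) = 8
= [[31, -8], [71, -48], [-6, 8]]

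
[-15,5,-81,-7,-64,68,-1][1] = 5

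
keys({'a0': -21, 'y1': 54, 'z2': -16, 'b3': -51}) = ['a0', 'y1', 'z2', 'b3']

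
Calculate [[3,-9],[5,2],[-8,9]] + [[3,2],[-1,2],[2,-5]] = [[6, -7], [4, 4], [-6, 4]]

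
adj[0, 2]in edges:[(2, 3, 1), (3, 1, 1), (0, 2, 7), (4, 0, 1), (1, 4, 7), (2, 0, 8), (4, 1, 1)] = 7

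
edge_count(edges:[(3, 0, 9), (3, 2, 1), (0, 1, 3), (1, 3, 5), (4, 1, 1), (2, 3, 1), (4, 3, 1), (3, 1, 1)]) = 8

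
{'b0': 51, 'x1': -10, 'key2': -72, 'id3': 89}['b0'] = 51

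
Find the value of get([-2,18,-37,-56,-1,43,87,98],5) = 43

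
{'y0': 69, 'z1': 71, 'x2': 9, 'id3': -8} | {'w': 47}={'y0': 69, 'z1': 71, 'x2': 9, 'id3': -8, 'w': 47}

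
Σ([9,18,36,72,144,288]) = 9 + 18 + 36 + 72 + 144 + 288
= 567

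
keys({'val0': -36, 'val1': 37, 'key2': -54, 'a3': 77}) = ['val0', 'val1', 'key2', 'a3']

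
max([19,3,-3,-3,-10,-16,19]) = 19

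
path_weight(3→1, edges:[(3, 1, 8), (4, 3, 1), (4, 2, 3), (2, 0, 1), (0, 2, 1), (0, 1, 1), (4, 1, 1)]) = w(3→1)=8
= 8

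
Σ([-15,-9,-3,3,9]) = (-15) + (-9) + (-3) + 3 + 9
= -15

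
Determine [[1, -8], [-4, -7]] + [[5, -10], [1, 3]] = [[6, -18], [-3, -4]]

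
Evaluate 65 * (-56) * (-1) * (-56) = -203840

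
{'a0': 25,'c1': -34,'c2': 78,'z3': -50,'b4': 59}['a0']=25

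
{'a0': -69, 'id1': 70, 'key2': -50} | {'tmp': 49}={'a0': -69, 'id1': 70, 'key2': -50, 'tmp': 49}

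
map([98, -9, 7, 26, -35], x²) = [9604, 81, 49, 676, 1225]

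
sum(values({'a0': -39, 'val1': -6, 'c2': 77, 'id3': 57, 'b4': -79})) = (-39) + (-6) + 77 + 57 + (-79)
= 10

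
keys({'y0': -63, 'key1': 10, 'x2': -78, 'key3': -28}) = ['y0', 'key1', 'x2', 'key3']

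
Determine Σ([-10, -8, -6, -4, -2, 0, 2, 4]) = -24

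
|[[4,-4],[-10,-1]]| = (4)*(-1) - (-4)*(-10)
= -44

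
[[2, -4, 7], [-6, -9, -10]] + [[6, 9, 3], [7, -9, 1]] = [[8, 5, 10], [1, -18, -9]]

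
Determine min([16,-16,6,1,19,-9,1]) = -16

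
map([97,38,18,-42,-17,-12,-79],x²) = [9409, 1444, 324, 1764, 289, 144, 6241]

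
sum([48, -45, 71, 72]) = 146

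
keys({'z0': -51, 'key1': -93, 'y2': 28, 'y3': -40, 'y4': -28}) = ['z0', 'key1', 'y2', 'y3', 'y4']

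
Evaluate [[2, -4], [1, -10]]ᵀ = [[2, 1], [-4, -10]]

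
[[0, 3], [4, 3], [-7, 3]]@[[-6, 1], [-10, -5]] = [[-30, -15], [-54, -11], [12, -22]]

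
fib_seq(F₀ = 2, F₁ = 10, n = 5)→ [2, 10, 12, 22, 34]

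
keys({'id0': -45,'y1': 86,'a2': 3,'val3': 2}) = ['id0', 'y1', 'a2', 'val3']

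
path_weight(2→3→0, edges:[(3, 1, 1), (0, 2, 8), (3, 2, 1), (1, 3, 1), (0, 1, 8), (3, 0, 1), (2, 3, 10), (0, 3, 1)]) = w(2→3)=10 + w(3→0)=1
= 11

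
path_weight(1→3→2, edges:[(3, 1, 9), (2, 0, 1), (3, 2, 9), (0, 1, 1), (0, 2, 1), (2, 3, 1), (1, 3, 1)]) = w(1→3)=1 + w(3→2)=9
= 10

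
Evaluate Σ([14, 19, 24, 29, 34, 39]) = 14 + 19 + 24 + 29 + 34 + 39
= 159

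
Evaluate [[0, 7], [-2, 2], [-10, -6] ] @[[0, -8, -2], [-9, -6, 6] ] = [[-63, -42, 42], [-18, 4, 16], [54, 116, -16]]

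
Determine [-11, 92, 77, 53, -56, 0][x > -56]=keep x where x > -56: -11✓, 92✓, 77✓, 53✓, -56✗, 0✓
= [-11, 92, 77, 53, 0]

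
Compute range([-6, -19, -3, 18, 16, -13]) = 37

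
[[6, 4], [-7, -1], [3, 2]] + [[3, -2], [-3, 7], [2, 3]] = [[9, 2], [-10, 6], [5, 5]]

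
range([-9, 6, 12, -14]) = 26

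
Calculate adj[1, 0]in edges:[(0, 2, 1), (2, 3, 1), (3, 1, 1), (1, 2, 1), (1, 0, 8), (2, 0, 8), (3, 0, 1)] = 8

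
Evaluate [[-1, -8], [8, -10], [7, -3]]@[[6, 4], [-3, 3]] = C[0][0] = (-1)*(6) + (-8)*(-3) = 18
C[0][1] = (-1)*(4) + (-8)*(3) = -28
C[1][0] = (8)*(6) + (-10)*(-3) = 78
C[1][1] = (8)*(4) + (-10)*(3) = 2
C[2][0] = (7)*(6) + (-3)*(-3) = 51
C[2][1] = (7)*(4) + (-3)*(3) = 19
= [[18, -28], [78, 2], [51, 19]]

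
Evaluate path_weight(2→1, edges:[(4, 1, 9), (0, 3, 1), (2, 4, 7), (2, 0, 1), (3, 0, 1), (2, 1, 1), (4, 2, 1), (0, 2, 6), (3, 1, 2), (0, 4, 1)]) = w(2→1)=1
= 1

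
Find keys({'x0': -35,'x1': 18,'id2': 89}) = ['x0', 'x1', 'id2']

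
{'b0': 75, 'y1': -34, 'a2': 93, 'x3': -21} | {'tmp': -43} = {'b0': 75, 'y1': -34, 'a2': 93, 'x3': -21, 'tmp': -43}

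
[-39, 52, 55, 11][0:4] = [-39, 52, 55, 11]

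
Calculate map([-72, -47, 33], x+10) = -72+10=-62, -47+10=-37, 33+10=43
= [-62, -37, 43]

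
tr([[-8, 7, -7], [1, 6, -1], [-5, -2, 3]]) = 1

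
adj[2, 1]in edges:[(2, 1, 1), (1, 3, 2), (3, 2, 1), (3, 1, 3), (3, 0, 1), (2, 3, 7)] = 1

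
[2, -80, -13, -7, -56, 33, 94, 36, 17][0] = 2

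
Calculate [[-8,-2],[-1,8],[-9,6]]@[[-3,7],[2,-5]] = C[0][0] = (-8)*(-3) + (-2)*(2) = 20
C[0][1] = (-8)*(7) + (-2)*(-5) = -46
C[1][0] = (-1)*(-3) + (8)*(2) = 19
C[1][1] = (-1)*(7) + (8)*(-5) = -47
C[2][0] = (-9)*(-3) + (6)*(2) = 39
C[2][1] = (-9)*(7) + (6)*(-5) = -93
= [[20, -46], [19, -47], [39, -93]]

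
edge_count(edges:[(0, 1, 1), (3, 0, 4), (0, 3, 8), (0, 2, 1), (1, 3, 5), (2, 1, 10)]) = 6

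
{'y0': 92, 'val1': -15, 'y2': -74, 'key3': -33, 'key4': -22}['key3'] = -33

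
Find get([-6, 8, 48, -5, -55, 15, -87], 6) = -87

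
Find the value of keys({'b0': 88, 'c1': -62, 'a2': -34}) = ['b0', 'c1', 'a2']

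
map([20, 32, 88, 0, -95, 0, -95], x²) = [400, 1024, 7744, 0, 9025, 0, 9025]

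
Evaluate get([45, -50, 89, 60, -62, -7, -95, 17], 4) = -62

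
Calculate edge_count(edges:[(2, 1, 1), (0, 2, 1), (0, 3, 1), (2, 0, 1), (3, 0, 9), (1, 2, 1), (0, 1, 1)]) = 7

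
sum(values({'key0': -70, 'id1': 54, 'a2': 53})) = 37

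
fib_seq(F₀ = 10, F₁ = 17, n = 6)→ F_2 = F_1 + F_0 = 27
F_3 = F_2 + F_1 = 44
F_4 = F_3 + F_2 = 71
...
= [10, 17, 27, 44, 71, 115]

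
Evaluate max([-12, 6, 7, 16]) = 16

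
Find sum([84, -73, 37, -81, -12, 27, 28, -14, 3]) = -1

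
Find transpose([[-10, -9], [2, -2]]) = [[-10, 2], [-9, -2]]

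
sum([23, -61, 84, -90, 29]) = -15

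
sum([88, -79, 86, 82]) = 177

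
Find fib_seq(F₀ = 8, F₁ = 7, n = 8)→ F_2 = F_1 + F_0 = 15
F_3 = F_2 + F_1 = 22
F_4 = F_3 + F_2 = 37
...
= [8, 7, 15, 22, 37, 59, 96, 155]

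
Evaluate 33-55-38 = -60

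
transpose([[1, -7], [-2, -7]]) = [[1, -2], [-7, -7]]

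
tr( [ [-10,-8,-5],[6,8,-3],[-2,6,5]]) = 3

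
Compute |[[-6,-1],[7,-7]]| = (-6)*(-7) - (-1)*(7)
= 49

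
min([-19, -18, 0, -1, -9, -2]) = -19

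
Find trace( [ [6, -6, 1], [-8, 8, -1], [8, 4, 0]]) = 14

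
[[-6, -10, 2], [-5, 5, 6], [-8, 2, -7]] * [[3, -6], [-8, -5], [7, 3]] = [[76, 92], [-13, 23], [-89, 17]]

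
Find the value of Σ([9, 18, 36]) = 63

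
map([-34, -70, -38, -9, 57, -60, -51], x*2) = [-68, -140, -76, -18, 114, -120, -102]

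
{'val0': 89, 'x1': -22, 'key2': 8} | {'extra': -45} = {'val0': 89, 'x1': -22, 'key2': 8, 'extra': -45}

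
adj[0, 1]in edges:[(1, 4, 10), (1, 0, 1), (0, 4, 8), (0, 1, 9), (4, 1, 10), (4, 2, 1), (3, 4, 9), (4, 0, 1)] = 9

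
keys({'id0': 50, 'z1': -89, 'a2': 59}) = ['id0', 'z1', 'a2']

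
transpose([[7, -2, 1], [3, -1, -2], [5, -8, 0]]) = [[7, 3, 5], [-2, -1, -8], [1, -2, 0]]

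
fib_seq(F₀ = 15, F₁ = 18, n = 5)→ [15, 18, 33, 51, 84]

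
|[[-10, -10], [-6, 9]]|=(-10)*(9) - (-10)*(-6)
= -150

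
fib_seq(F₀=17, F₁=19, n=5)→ [17, 19, 36, 55, 91]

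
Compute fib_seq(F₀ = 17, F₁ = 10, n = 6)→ [17, 10, 27, 37, 64, 101]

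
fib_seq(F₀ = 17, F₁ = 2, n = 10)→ [17, 2, 19, 21, 40, 61, 101, 162, 263, 425]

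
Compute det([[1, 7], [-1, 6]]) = (1)*(6) - (7)*(-1)
= 13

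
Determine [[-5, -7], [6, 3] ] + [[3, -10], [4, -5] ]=[[-2, -17], [10, -2]]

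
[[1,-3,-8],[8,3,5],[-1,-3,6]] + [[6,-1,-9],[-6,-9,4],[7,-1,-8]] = [[7, -4, -17], [2, -6, 9], [6, -4, -2]]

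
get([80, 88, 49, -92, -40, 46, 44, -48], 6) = 44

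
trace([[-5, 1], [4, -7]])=-12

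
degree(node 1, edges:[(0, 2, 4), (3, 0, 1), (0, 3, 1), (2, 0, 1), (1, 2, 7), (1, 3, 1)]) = 2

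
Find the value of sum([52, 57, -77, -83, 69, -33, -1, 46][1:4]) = slice → [57, -77, -83]
57 + (-77) + (-83)
= -103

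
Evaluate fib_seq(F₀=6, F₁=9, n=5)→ F_2 = F_1 + F_0 = 15
F_3 = F_2 + F_1 = 24
F_4 = F_3 + F_2 = 39
= [6, 9, 15, 24, 39]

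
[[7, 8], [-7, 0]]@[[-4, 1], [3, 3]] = C[0][0] = (7)*(-4) + (8)*(3) = -4
C[0][1] = (7)*(1) + (8)*(3) = 31
C[1][0] = (-7)*(-4) + (0)*(3) = 28
C[1][1] = (-7)*(1) + (0)*(3) = -7
= [[-4, 31], [28, -7]]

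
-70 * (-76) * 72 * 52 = 19918080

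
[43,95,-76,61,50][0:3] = [43, 95, -76]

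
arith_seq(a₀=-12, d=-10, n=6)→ a_0 = -12 + 0*-10 = -12
a_1 = -12 + 1*-10 = -22
a_2 = -12 + 2*-10 = -32
...
= [-12, -22, -32, -42, -52, -62]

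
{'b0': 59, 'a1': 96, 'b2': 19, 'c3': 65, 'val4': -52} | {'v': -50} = {'b0': 59, 'a1': 96, 'b2': 19, 'c3': 65, 'val4': -52, 'v': -50}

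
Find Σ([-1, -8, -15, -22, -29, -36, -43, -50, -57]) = -261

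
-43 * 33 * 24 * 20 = -681120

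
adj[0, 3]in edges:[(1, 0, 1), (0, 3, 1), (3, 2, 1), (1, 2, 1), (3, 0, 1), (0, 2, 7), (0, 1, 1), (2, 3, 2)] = 1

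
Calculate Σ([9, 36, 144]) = 9 + 36 + 144
= 189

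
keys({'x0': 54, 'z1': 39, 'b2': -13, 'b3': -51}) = ['x0', 'z1', 'b2', 'b3']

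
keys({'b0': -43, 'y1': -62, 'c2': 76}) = ['b0', 'y1', 'c2']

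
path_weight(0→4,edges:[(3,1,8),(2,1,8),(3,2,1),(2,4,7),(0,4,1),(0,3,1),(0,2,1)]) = 1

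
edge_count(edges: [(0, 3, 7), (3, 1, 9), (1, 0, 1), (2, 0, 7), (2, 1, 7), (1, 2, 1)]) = 6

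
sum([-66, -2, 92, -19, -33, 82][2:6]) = slice → [92, -19, -33, 82]
92 + (-19) + (-33) + 82
= 122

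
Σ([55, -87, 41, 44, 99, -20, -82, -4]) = 55 + (-87) + 41 + 44 + 99 + (-20) + (-82) + (-4)
= 46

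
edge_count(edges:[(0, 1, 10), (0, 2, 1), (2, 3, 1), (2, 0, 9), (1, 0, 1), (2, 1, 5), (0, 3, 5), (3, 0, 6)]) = 8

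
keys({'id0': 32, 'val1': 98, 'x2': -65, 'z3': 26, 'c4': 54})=['id0', 'val1', 'x2', 'z3', 'c4']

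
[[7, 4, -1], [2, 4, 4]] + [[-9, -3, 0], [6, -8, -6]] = [[-2, 1, -1], [8, -4, -2]]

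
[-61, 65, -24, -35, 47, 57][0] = -61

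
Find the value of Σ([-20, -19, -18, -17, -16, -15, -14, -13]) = -132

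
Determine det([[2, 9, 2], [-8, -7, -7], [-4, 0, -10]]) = -384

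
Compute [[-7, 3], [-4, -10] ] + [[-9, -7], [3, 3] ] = [[-16, -4], [-1, -7]]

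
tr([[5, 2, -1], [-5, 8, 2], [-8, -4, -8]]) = 5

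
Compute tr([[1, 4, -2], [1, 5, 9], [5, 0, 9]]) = diagonal: 1 + 5 + 9
= 15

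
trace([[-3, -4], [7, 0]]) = -3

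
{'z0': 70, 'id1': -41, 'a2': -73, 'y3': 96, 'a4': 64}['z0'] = 70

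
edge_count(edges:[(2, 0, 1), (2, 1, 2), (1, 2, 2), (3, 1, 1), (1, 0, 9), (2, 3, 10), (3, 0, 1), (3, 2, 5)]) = 8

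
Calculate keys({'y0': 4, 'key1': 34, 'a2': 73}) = ['y0', 'key1', 'a2']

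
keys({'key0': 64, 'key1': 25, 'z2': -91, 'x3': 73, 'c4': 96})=['key0', 'key1', 'z2', 'x3', 'c4']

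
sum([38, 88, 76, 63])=38 + 88 + 76 + 63
= 265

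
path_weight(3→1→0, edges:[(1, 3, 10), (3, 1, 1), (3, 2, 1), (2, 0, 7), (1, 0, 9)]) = w(3→1)=1 + w(1→0)=9
= 10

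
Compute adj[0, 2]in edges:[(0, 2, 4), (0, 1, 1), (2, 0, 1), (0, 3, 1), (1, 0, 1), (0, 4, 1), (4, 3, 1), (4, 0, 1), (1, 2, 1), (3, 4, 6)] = 4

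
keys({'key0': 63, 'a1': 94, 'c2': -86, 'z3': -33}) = ['key0', 'a1', 'c2', 'z3']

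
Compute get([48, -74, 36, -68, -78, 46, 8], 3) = -68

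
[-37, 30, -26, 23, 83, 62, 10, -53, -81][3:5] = [23, 83]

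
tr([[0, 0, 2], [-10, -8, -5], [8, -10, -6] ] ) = diagonal: 0 + (-8) + (-6)
= -14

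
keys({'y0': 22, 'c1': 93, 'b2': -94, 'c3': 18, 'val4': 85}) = ['y0', 'c1', 'b2', 'c3', 'val4']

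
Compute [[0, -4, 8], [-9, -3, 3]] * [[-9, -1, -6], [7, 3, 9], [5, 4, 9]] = [[12, 20, 36], [75, 12, 54]]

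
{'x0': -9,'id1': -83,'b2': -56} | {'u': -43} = {'x0': -9, 'id1': -83, 'b2': -56, 'u': -43}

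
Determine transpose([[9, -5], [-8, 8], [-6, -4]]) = [[9, -8, -6], [-5, 8, -4]]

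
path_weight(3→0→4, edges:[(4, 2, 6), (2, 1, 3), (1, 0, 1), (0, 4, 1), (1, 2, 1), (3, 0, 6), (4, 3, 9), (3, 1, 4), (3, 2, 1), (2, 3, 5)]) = 7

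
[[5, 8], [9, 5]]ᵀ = [[5, 9], [8, 5]]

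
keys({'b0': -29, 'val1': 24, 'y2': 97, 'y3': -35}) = ['b0', 'val1', 'y2', 'y3']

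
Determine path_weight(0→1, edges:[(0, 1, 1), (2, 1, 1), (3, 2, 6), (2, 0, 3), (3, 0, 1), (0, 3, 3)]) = w(0→1)=1
= 1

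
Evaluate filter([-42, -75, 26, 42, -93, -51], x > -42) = keep x where x > -42: -42✗, -75✗, 26✓, 42✓, -93✗, -51✗
= [26, 42]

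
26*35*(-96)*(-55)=4804800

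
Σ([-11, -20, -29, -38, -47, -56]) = -201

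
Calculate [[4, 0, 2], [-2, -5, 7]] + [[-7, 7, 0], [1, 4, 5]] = [[-3, 7, 2], [-1, -1, 12]]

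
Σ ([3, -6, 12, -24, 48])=33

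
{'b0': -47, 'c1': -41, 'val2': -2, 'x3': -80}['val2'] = -2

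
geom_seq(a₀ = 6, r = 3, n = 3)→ a_0 = 6*3^0 = 6
a_1 = 6*3^1 = 18
a_2 = 6*3^2 = 54
= [6, 18, 54]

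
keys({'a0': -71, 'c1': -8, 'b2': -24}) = ['a0', 'c1', 'b2']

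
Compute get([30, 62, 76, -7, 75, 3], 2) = 76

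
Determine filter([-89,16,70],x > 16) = [70]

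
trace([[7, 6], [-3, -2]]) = diagonal: 7 + (-2)
= 5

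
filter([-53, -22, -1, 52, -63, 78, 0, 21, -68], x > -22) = keep x where x > -22: -53✗, -22✗, -1✓, 52✓, -63✗, 78✓, 0✓, 21✓, -68✗
= [-1, 52, 78, 0, 21]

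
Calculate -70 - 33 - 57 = -160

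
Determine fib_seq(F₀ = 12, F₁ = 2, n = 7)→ [12, 2, 14, 16, 30, 46, 76]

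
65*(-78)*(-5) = 25350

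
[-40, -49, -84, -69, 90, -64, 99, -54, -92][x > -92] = keep x where x > -92: -40✓, -49✓, -84✓, -69✓, 90✓, -64✓, 99✓, -54✓, -92✗
= [-40, -49, -84, -69, 90, -64, 99, -54]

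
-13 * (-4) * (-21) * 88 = -96096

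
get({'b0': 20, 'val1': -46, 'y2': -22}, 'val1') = -46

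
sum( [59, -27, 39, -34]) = 59 + (-27) + 39 + (-34)
= 37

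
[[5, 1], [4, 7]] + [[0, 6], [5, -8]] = [[5, 7], [9, -1]]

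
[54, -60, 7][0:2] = [54, -60]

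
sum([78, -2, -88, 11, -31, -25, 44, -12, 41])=78 + (-2) + (-88) + 11 + (-31) + (-25) + 44 + (-12) + 41
= 16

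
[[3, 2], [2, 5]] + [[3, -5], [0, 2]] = [[6, -3], [2, 7]]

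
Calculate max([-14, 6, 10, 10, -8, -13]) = 10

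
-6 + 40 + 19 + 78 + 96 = 227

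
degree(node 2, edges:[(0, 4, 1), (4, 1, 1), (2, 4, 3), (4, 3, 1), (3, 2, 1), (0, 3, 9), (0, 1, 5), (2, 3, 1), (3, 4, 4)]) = incident: (2,4), (3,2), (2,3)
= 3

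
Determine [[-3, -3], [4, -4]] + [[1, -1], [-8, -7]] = [[-2, -4], [-4, -11]]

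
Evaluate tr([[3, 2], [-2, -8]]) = -5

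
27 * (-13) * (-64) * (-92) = -2066688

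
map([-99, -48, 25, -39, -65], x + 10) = [-89, -38, 35, -29, -55]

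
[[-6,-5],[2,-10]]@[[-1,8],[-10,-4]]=C[0][0] = (-6)*(-1) + (-5)*(-10) = 56
C[0][1] = (-6)*(8) + (-5)*(-4) = -28
C[1][0] = (2)*(-1) + (-10)*(-10) = 98
C[1][1] = (2)*(8) + (-10)*(-4) = 56
= [[56, -28], [98, 56]]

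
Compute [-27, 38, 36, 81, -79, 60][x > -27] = [38, 36, 81, 60]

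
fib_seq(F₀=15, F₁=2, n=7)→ [15, 2, 17, 19, 36, 55, 91]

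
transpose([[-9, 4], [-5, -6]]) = [[-9, -5], [4, -6]]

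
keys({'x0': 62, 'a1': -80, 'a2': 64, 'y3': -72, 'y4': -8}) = ['x0', 'a1', 'a2', 'y3', 'y4']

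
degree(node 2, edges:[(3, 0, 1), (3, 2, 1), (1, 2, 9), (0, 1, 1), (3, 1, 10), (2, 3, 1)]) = incident: (3,2), (1,2), (2,3)
= 3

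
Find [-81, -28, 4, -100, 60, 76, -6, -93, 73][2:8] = [4, -100, 60, 76, -6, -93]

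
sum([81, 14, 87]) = 182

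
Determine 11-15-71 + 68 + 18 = 11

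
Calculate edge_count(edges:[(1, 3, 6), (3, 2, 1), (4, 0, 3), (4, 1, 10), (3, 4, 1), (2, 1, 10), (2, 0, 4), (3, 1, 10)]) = 8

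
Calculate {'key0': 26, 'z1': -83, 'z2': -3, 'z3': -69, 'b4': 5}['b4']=5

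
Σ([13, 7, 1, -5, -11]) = 13 + 7 + 1 + (-5) + (-11)
= 5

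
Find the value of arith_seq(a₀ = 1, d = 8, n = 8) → [1, 9, 17, 25, 33, 41, 49, 57]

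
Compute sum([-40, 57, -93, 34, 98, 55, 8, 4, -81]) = 42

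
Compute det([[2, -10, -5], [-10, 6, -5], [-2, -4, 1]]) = (1)*(2)*det([[6, -5], [-4, 1]]) + (-1)*(-10)*det([[-10, -5], [-2, 1]]) + (1)*(-5)*det([[-10, 6], [-2, -4]])
= -28 + -200 + -260
= -488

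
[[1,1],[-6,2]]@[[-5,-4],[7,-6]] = C[0][0] = (1)*(-5) + (1)*(7) = 2
C[0][1] = (1)*(-4) + (1)*(-6) = -10
C[1][0] = (-6)*(-5) + (2)*(7) = 44
C[1][1] = (-6)*(-4) + (2)*(-6) = 12
= [[2, -10], [44, 12]]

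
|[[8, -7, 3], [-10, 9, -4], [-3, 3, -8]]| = (1)*(8)*det([[9, -4], [3, -8]]) + (-1)*(-7)*det([[-10, -4], [-3, -8]]) + (1)*(3)*det([[-10, 9], [-3, 3]])
= -480 + 476 + -9
= -13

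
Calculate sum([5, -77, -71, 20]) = -123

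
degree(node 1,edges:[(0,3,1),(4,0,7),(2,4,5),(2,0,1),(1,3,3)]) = incident: (1,3)
= 1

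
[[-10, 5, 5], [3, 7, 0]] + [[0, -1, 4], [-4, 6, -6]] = [[-10, 4, 9], [-1, 13, -6]]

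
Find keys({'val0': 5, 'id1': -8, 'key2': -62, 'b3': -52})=['val0', 'id1', 'key2', 'b3']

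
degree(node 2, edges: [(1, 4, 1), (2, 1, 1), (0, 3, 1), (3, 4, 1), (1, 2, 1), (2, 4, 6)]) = 3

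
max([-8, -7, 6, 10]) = 10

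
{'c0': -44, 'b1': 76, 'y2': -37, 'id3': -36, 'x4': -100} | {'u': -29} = {'c0': -44, 'b1': 76, 'y2': -37, 'id3': -36, 'x4': -100, 'u': -29}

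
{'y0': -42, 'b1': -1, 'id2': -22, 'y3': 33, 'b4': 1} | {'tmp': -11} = {'y0': -42, 'b1': -1, 'id2': -22, 'y3': 33, 'b4': 1, 'tmp': -11}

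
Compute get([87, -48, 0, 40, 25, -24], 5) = -24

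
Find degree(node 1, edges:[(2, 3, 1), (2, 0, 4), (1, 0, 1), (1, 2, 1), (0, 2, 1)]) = 2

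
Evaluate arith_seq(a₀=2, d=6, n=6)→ a_0 = 2 + 0*6 = 2
a_1 = 2 + 1*6 = 8
a_2 = 2 + 2*6 = 14
...
= [2, 8, 14, 20, 26, 32]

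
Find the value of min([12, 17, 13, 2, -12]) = -12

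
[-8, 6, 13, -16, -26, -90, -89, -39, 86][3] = -16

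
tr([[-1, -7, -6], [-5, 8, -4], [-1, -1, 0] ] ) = 7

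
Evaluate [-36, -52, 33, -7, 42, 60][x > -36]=[33, -7, 42, 60]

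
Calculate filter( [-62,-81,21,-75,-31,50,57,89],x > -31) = [21, 50, 57, 89]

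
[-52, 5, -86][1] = 5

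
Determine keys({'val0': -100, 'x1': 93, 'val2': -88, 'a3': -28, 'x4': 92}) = ['val0', 'x1', 'val2', 'a3', 'x4']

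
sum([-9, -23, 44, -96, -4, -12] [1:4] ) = -75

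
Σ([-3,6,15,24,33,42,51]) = 168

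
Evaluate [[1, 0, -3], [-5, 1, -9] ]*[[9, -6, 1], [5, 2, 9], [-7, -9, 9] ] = C[0][0] = (1)*(9) + (0)*(5) + (-3)*(-7) = 30
C[0][1] = (1)*(-6) + (0)*(2) + (-3)*(-9) = 21
C[0][2] = (1)*(1) + (0)*(9) + (-3)*(9) = -26
C[1][0] = (-5)*(9) + (1)*(5) + (-9)*(-7) = 23
C[1][1] = (-5)*(-6) + (1)*(2) + (-9)*(-9) = 113
C[1][2] = (-5)*(1) + (1)*(9) + (-9)*(9) = -77
= [[30, 21, -26], [23, 113, -77]]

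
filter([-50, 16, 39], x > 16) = keep x where x > 16: -50✗, 16✗, 39✓
= [39]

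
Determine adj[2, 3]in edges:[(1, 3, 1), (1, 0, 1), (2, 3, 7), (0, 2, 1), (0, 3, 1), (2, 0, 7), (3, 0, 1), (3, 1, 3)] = 7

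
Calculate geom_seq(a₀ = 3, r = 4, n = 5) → [3, 12, 48, 192, 768]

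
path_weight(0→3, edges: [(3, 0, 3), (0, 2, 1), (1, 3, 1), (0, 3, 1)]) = 1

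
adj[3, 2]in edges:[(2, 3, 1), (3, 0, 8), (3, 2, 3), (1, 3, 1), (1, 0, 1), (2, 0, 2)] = 3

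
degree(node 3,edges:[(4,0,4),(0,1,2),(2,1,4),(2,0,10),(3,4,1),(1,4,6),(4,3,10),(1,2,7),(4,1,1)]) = 2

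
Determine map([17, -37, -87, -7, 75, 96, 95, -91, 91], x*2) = [34, -74, -174, -14, 150, 192, 190, -182, 182]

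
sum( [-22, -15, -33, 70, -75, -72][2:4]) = slice → [-33, 70]
(-33) + 70
= 37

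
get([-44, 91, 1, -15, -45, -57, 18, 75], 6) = 18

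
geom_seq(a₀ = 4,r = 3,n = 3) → a_0 = 4*3^0 = 4
a_1 = 4*3^1 = 12
a_2 = 4*3^2 = 36
= [4, 12, 36]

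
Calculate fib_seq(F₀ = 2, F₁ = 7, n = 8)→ F_2 = F_1 + F_0 = 9
F_3 = F_2 + F_1 = 16
F_4 = F_3 + F_2 = 25
...
= [2, 7, 9, 16, 25, 41, 66, 107]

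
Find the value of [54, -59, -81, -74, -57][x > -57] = keep x where x > -57: 54✓, -59✗, -81✗, -74✗, -57✗
= [54]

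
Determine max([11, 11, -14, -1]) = 11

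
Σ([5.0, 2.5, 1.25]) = 8.75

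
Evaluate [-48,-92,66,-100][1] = -92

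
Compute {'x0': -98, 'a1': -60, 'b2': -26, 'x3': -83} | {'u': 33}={'x0': -98, 'a1': -60, 'b2': -26, 'x3': -83, 'u': 33}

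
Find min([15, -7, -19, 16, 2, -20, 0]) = -20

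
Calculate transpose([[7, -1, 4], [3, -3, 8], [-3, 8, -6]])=[[7, 3, -3], [-1, -3, 8], [4, 8, -6]]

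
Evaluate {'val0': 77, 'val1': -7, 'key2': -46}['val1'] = -7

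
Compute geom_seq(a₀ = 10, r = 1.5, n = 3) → [10.0, 15.0, 22.5]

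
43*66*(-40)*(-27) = 3065040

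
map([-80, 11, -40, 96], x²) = (-80)²=6400, (11)²=121, (-40)²=1600, (96)²=9216
= [6400, 121, 1600, 9216]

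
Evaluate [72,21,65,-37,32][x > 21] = [72, 65, 32]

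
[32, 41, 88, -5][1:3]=[41, 88]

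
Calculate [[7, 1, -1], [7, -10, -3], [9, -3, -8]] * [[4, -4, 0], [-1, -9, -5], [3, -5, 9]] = [[24, -32, -14], [29, 77, 23], [15, 31, -57]]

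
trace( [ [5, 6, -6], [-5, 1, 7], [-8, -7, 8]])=diagonal: 5 + 1 + 8
= 14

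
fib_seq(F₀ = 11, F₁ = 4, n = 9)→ F_2 = F_1 + F_0 = 15
F_3 = F_2 + F_1 = 19
F_4 = F_3 + F_2 = 34
...
= [11, 4, 15, 19, 34, 53, 87, 140, 227]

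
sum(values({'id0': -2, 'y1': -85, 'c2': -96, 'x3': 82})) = -101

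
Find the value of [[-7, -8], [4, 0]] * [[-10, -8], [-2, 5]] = [[86, 16], [-40, -32]]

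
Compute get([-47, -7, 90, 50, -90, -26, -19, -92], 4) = -90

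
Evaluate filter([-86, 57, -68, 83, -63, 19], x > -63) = [57, 83, 19]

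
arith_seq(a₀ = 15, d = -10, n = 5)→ [15, 5, -5, -15, -25]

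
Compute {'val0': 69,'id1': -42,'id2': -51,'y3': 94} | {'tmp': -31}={'val0': 69, 'id1': -42, 'id2': -51, 'y3': 94, 'tmp': -31}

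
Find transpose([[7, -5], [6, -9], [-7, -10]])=[[7, 6, -7], [-5, -9, -10]]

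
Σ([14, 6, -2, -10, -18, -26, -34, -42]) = -112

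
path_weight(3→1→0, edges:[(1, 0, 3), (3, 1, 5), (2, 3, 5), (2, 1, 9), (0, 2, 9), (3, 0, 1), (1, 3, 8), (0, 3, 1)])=8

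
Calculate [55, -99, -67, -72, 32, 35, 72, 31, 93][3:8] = [-72, 32, 35, 72, 31]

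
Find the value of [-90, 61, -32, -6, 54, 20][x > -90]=[61, -32, -6, 54, 20]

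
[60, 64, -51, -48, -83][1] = 64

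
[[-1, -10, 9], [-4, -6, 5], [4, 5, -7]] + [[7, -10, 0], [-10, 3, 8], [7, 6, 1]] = [[6, -20, 9], [-14, -3, 13], [11, 11, -6]]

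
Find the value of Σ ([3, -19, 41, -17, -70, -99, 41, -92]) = -212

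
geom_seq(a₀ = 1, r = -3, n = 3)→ a_0 = 1*(-3)^0 = 1
a_1 = 1*(-3)^1 = -3
a_2 = 1*(-3)^2 = 9
= [1, -3, 9]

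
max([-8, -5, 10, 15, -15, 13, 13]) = 15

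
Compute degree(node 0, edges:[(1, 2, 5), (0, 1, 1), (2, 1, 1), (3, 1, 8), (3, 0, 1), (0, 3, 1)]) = 3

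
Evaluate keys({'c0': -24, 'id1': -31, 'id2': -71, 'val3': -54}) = ['c0', 'id1', 'id2', 'val3']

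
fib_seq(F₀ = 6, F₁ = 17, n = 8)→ [6, 17, 23, 40, 63, 103, 166, 269]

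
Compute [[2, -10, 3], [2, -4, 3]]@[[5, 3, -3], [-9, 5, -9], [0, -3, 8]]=[[100, -53, 108], [46, -23, 54]]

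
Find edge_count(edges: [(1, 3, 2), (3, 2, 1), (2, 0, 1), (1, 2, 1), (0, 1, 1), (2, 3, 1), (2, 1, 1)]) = 7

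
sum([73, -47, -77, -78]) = -129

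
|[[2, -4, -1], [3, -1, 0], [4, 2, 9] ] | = (1)*(2)*det([[-1, 0], [2, 9]]) + (-1)*(-4)*det([[3, 0], [4, 9]]) + (1)*(-1)*det([[3, -1], [4, 2]])
= -18 + 108 + -10
= 80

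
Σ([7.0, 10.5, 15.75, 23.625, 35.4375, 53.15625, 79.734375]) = 7.0 + 10.5 + 15.75 + 23.625 + 35.4375 + 53.15625 + 79.734375
= 225.203125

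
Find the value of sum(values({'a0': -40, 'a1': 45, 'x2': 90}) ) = 95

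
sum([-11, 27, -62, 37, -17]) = -26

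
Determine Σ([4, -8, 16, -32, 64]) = 4 + -8 + 16 + -32 + 64
= 44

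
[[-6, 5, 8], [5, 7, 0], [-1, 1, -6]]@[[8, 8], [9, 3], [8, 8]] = [[61, 31], [103, 61], [-47, -53]]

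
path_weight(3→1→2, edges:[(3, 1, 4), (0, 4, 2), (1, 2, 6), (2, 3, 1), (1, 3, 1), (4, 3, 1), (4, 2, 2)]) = w(3→1)=4 + w(1→2)=6
= 10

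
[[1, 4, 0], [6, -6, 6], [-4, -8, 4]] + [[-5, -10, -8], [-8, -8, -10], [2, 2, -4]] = [[-4, -6, -8], [-2, -14, -4], [-2, -6, 0]]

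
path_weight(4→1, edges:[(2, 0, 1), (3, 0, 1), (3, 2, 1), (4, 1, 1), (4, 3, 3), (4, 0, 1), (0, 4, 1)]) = 1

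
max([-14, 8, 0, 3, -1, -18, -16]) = 8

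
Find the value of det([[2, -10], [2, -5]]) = 10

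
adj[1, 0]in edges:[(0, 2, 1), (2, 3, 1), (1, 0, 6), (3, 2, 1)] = 6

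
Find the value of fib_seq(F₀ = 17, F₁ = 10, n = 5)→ [17, 10, 27, 37, 64]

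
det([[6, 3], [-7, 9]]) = 75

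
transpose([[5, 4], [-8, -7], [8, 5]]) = [[5, -8, 8], [4, -7, 5]]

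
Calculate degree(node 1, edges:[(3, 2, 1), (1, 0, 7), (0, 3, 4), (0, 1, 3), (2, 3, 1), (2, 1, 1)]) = 3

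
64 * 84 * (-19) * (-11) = 1123584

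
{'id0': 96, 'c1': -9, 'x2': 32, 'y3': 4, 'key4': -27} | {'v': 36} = {'id0': 96, 'c1': -9, 'x2': 32, 'y3': 4, 'key4': -27, 'v': 36}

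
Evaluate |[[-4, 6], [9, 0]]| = -54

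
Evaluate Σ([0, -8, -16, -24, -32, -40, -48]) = 0 + (-8) + (-16) + (-24) + (-32) + (-40) + (-48)
= -168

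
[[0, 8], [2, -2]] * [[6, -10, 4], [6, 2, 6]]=[[48, 16, 48], [0, -24, -4]]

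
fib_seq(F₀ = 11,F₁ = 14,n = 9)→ F_2 = F_1 + F_0 = 25
F_3 = F_2 + F_1 = 39
F_4 = F_3 + F_2 = 64
...
= [11, 14, 25, 39, 64, 103, 167, 270, 437]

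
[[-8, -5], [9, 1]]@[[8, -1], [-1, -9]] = C[0][0] = (-8)*(8) + (-5)*(-1) = -59
C[0][1] = (-8)*(-1) + (-5)*(-9) = 53
C[1][0] = (9)*(8) + (1)*(-1) = 71
C[1][1] = (9)*(-1) + (1)*(-9) = -18
= [[-59, 53], [71, -18]]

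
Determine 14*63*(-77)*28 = -1901592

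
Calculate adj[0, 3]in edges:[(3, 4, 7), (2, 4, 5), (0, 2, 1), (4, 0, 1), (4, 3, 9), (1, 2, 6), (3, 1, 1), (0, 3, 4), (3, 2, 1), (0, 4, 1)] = 4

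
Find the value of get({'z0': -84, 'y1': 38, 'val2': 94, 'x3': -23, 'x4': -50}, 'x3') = -23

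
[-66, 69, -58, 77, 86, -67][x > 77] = keep x where x > 77: -66✗, 69✗, -58✗, 77✗, 86✓, -67✗
= [86]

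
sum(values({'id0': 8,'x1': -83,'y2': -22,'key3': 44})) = 8 + (-83) + (-22) + 44
= -53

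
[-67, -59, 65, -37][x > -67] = [-59, 65, -37]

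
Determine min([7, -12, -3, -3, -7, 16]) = -12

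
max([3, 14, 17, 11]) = 17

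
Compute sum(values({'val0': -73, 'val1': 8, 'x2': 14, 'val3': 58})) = (-73) + 8 + 14 + 58
= 7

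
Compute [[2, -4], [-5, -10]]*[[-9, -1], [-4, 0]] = C[0][0] = (2)*(-9) + (-4)*(-4) = -2
C[0][1] = (2)*(-1) + (-4)*(0) = -2
C[1][0] = (-5)*(-9) + (-10)*(-4) = 85
C[1][1] = (-5)*(-1) + (-10)*(0) = 5
= [[-2, -2], [85, 5]]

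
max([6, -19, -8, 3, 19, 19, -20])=19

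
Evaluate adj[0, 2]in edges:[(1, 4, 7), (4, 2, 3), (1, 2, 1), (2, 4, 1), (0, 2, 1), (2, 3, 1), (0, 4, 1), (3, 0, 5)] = 1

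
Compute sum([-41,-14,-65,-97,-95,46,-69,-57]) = -392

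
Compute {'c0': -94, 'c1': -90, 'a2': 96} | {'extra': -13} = {'c0': -94, 'c1': -90, 'a2': 96, 'extra': -13}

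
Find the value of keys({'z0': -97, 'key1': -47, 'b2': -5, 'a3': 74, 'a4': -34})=['z0', 'key1', 'b2', 'a3', 'a4']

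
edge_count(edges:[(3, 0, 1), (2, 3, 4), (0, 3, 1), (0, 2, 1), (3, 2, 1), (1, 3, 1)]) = 6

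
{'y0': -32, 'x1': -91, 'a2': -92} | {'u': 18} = {'y0': -32, 'x1': -91, 'a2': -92, 'u': 18}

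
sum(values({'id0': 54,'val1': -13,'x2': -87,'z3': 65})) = 54 + (-13) + (-87) + 65
= 19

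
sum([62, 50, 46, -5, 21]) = 174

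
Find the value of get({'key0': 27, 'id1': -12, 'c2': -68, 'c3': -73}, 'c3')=-73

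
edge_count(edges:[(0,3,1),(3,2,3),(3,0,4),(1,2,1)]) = 4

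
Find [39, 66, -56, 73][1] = 66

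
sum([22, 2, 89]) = 113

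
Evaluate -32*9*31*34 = -303552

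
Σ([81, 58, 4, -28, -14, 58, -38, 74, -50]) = 81 + 58 + 4 + (-28) + (-14) + 58 + (-38) + 74 + (-50)
= 145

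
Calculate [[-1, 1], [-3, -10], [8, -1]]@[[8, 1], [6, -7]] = C[0][0] = (-1)*(8) + (1)*(6) = -2
C[0][1] = (-1)*(1) + (1)*(-7) = -8
C[1][0] = (-3)*(8) + (-10)*(6) = -84
C[1][1] = (-3)*(1) + (-10)*(-7) = 67
C[2][0] = (8)*(8) + (-1)*(6) = 58
C[2][1] = (8)*(1) + (-1)*(-7) = 15
= [[-2, -8], [-84, 67], [58, 15]]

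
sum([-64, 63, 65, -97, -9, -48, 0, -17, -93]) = (-64) + 63 + 65 + (-97) + (-9) + (-48) + 0 + (-17) + (-93)
= -200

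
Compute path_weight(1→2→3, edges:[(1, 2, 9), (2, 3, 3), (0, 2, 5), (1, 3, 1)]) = w(1→2)=9 + w(2→3)=3
= 12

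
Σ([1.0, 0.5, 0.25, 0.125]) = 1.875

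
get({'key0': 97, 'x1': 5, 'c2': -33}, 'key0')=97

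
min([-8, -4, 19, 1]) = -8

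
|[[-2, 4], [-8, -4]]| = 40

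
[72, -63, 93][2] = 93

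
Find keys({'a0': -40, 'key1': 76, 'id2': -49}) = ['a0', 'key1', 'id2']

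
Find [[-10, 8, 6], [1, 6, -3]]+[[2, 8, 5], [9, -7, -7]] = [[-8, 16, 11], [10, -1, -10]]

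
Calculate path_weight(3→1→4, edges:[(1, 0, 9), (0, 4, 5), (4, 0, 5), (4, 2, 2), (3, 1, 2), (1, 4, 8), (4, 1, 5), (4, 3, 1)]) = 10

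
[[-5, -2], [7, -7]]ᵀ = [[-5, 7], [-2, -7]]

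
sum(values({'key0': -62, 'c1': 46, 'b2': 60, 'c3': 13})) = 57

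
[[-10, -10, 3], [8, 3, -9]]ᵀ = [[-10, 8], [-10, 3], [3, -9]]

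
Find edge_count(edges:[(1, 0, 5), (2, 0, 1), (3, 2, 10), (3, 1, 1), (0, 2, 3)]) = 5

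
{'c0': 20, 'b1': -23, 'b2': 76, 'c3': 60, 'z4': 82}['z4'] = 82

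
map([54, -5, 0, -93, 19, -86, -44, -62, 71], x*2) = 54*2=108, -5*2=-10, 0*2=0, -93*2=-186, 19*2=38, -86*2=-172, -44*2=-88, -62*2=-124, 71*2=142
= [108, -10, 0, -186, 38, -172, -88, -124, 142]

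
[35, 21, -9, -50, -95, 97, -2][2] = -9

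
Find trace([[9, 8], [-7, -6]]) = diagonal: 9 + (-6)
= 3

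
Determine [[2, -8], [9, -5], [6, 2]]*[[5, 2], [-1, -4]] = C[0][0] = (2)*(5) + (-8)*(-1) = 18
C[0][1] = (2)*(2) + (-8)*(-4) = 36
C[1][0] = (9)*(5) + (-5)*(-1) = 50
C[1][1] = (9)*(2) + (-5)*(-4) = 38
C[2][0] = (6)*(5) + (2)*(-1) = 28
C[2][1] = (6)*(2) + (2)*(-4) = 4
= [[18, 36], [50, 38], [28, 4]]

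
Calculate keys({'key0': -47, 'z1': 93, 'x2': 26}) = ['key0', 'z1', 'x2']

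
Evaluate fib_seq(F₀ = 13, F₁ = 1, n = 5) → F_2 = F_1 + F_0 = 14
F_3 = F_2 + F_1 = 15
F_4 = F_3 + F_2 = 29
= [13, 1, 14, 15, 29]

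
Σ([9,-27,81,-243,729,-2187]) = -1638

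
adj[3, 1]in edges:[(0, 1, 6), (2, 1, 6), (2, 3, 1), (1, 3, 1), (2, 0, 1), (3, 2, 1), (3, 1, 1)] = 1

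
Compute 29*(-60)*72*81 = -10147680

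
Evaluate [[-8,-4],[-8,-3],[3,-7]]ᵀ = [[-8, -8, 3], [-4, -3, -7]]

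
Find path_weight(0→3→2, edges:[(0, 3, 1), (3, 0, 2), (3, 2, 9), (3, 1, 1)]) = w(0→3)=1 + w(3→2)=9
= 10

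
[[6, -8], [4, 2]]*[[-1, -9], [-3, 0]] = C[0][0] = (6)*(-1) + (-8)*(-3) = 18
C[0][1] = (6)*(-9) + (-8)*(0) = -54
C[1][0] = (4)*(-1) + (2)*(-3) = -10
C[1][1] = (4)*(-9) + (2)*(0) = -36
= [[18, -54], [-10, -36]]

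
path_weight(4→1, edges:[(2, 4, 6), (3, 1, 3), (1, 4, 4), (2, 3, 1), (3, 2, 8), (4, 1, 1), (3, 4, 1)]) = w(4→1)=1
= 1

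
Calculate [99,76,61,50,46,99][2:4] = [61, 50]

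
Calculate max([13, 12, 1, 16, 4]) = 16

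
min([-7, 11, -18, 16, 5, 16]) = -18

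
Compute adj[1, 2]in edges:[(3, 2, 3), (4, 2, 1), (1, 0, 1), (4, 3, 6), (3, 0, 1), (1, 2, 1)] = 1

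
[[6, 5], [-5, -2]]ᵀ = [[6, -5], [5, -2]]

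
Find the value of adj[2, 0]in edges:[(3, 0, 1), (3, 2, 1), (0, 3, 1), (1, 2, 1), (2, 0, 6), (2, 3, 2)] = 6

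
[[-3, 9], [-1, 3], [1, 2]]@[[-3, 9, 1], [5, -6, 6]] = C[0][0] = (-3)*(-3) + (9)*(5) = 54
C[0][1] = (-3)*(9) + (9)*(-6) = -81
C[0][2] = (-3)*(1) + (9)*(6) = 51
C[1][0] = (-1)*(-3) + (3)*(5) = 18
C[1][1] = (-1)*(9) + (3)*(-6) = -27
C[1][2] = (-1)*(1) + (3)*(6) = 17
... (3 more cells)
= [[54, -81, 51], [18, -27, 17], [7, -3, 13]]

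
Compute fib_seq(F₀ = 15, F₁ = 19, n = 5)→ [15, 19, 34, 53, 87]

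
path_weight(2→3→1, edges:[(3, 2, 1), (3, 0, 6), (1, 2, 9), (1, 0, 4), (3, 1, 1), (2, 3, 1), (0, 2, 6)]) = 2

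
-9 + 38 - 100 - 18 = -89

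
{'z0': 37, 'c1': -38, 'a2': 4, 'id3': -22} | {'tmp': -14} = {'z0': 37, 'c1': -38, 'a2': 4, 'id3': -22, 'tmp': -14}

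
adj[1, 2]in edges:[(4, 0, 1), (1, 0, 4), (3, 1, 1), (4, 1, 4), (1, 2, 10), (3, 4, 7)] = 10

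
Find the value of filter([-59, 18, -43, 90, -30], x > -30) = [18, 90]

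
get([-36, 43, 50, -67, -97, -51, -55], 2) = 50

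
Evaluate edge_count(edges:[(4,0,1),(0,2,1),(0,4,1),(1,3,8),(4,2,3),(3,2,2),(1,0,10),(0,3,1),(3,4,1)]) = 9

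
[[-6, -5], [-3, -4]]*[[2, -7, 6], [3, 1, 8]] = C[0][0] = (-6)*(2) + (-5)*(3) = -27
C[0][1] = (-6)*(-7) + (-5)*(1) = 37
C[0][2] = (-6)*(6) + (-5)*(8) = -76
C[1][0] = (-3)*(2) + (-4)*(3) = -18
C[1][1] = (-3)*(-7) + (-4)*(1) = 17
C[1][2] = (-3)*(6) + (-4)*(8) = -50
= [[-27, 37, -76], [-18, 17, -50]]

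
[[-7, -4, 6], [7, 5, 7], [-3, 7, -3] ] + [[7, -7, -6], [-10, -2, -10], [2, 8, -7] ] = [[0, -11, 0], [-3, 3, -3], [-1, 15, -10]]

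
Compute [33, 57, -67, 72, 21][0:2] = [33, 57]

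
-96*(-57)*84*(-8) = -3677184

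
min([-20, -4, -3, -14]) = -20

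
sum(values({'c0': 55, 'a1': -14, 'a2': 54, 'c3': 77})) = 55 + (-14) + 54 + 77
= 172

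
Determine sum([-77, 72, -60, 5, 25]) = (-77) + 72 + (-60) + 5 + 25
= -35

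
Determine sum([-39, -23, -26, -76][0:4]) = -164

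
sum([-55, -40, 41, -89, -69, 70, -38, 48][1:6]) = slice → [-40, 41, -89, -69, 70]
(-40) + 41 + (-89) + (-69) + 70
= -87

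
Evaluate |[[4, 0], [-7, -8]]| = (4)*(-8) - (0)*(-7)
= -32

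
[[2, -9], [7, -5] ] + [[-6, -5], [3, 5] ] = [[-4, -14], [10, 0]]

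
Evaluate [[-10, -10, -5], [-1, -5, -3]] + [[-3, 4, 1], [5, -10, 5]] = [[-13, -6, -4], [4, -15, 2]]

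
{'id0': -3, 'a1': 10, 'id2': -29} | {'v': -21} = {'id0': -3, 'a1': 10, 'id2': -29, 'v': -21}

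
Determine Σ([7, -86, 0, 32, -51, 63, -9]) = 7 + (-86) + 0 + 32 + (-51) + 63 + (-9)
= -44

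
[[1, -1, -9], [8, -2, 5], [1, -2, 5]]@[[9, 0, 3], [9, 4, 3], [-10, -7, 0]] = [[90, 59, 0], [4, -43, 18], [-59, -43, -3]]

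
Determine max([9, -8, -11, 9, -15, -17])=9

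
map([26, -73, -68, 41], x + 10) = 26+10=36, -73+10=-63, -68+10=-58, 41+10=51
= [36, -63, -58, 51]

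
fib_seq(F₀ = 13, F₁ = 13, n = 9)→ [13, 13, 26, 39, 65, 104, 169, 273, 442]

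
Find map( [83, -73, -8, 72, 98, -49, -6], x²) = [6889, 5329, 64, 5184, 9604, 2401, 36]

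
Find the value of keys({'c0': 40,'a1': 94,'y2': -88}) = ['c0', 'a1', 'y2']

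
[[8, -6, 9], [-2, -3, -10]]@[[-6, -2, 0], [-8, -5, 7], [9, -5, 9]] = C[0][0] = (8)*(-6) + (-6)*(-8) + (9)*(9) = 81
C[0][1] = (8)*(-2) + (-6)*(-5) + (9)*(-5) = -31
C[0][2] = (8)*(0) + (-6)*(7) + (9)*(9) = 39
C[1][0] = (-2)*(-6) + (-3)*(-8) + (-10)*(9) = -54
C[1][1] = (-2)*(-2) + (-3)*(-5) + (-10)*(-5) = 69
C[1][2] = (-2)*(0) + (-3)*(7) + (-10)*(9) = -111
= [[81, -31, 39], [-54, 69, -111]]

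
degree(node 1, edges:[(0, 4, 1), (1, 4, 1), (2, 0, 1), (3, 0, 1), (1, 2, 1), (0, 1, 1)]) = incident: (1,4), (1,2), (0,1)
= 3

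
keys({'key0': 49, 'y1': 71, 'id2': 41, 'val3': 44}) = ['key0', 'y1', 'id2', 'val3']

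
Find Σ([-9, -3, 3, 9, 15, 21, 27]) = (-9) + (-3) + 3 + 9 + 15 + 21 + 27
= 63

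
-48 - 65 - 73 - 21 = -207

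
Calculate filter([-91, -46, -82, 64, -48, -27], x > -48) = [-46, 64, -27]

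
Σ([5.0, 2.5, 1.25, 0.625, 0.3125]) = 5.0 + 2.5 + 1.25 + 0.625 + 0.3125
= 9.6875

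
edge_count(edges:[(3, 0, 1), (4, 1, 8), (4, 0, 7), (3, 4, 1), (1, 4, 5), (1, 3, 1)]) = 6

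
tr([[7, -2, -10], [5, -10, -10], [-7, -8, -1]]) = -4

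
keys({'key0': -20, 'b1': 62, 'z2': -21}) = ['key0', 'b1', 'z2']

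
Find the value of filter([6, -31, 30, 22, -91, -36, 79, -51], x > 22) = [30, 79]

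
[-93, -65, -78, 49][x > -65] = [49]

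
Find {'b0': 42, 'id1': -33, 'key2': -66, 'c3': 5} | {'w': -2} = {'b0': 42, 'id1': -33, 'key2': -66, 'c3': 5, 'w': -2}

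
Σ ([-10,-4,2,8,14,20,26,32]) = (-10) + (-4) + 2 + 8 + 14 + 20 + 26 + 32
= 88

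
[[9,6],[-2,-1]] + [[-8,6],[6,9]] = [[1, 12], [4, 8]]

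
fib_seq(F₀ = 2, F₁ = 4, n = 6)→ F_2 = F_1 + F_0 = 6
F_3 = F_2 + F_1 = 10
F_4 = F_3 + F_2 = 16
...
= [2, 4, 6, 10, 16, 26]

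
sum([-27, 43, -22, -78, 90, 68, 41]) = (-27) + 43 + (-22) + (-78) + 90 + 68 + 41
= 115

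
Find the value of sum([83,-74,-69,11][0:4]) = slice → [83, -74, -69, 11]
83 + (-74) + (-69) + 11
= -49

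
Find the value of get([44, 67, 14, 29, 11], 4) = 11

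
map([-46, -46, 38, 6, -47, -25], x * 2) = [-92, -92, 76, 12, -94, -50]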